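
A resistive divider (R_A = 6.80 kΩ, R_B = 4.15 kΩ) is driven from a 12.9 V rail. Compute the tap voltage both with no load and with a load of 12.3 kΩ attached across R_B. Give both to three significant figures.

Unloaded: 4.89 V; loaded: 4.04 V

Open-circuit: V = 12.9 × 4.15/(6.80 + 4.15) = 4.89 V.
With the load, R_B becomes R_B‖R_L = 3.103 kΩ, so V = 12.9 × 3.103/9.903 = 4.04 V.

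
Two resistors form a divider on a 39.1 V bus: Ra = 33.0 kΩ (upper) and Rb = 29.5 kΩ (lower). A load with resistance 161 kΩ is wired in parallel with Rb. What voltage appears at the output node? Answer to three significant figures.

The load sits in parallel with Rb: Rb‖R_L = (29.5 × 161) / (29.5 + 161) = 24.93 kΩ.
V_out = 39.1 × 24.93 / (33.0 + 24.93) = 39.1 × 24.93/57.93 = 16.8 V.

V_out ≈ 16.8 V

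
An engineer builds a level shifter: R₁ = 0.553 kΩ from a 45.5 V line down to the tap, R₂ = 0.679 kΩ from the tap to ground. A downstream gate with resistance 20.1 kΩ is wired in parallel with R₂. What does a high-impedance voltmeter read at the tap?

V_out ≈ 24.7 V

The load sits in parallel with R₂: R₂‖R_L = (679 × 20100) / (679 + 20100) = 656.8 Ω.
V_out = 45.5 × 656.8 / (553 + 656.8) = 45.5 × 656.8/1210 = 24.7 V.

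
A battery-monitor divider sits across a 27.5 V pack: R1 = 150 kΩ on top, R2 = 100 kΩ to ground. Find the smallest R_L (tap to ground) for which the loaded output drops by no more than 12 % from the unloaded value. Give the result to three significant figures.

Output resistance R_th = R1‖R2 = (150 × 100)/250.0 = 60.00 kΩ.
The fractional drop is R_th/(R_th + R_L); requiring this ≤ 0.120 gives R_L ≥ R_th(1/0.120 − 1) = 60.00 × 7.333 = 440 kΩ.

R_L(min) ≈ 440 kΩ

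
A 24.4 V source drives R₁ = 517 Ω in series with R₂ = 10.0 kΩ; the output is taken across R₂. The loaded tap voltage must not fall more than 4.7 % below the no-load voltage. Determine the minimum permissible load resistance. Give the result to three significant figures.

Output resistance R_th = R₁‖R₂ = (517 × 10000)/10520 = 491.6 Ω.
The fractional drop is R_th/(R_th + R_L); requiring this ≤ 0.0470 gives R_L ≥ R_th(1/0.0470 − 1) = 491.6 × 20.28 = 9.97 kΩ.

R_L(min) ≈ 9.97 kΩ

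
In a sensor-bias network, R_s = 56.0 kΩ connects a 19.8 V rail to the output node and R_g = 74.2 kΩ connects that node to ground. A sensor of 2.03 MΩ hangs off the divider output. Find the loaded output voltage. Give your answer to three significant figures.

The load sits in parallel with R_g: R_g‖R_L = (74.2 × 2030) / (74.2 + 2030) = 71.58 kΩ.
V_out = 19.8 × 71.58 / (56.0 + 71.58) = 19.8 × 71.58/127.6 = 11.1 V.
(Unloaded it would have been 11.3 V.)

V_out ≈ 11.1 V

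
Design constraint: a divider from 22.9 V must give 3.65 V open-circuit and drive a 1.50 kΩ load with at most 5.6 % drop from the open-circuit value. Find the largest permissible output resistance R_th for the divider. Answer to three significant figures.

R_th ≤ 89.0 Ω

Loading drop = R_th/(R_th + R_L) ≤ 0.0560, so R_th ≤ R_L · ε/(1−ε) = 1.50 kΩ × 0.0560/0.9440 = 89.0 Ω.
(Any R1, R2 with R2/(R1+R2) = 0.159 and R1‖R2 ≤ 89.0 Ω will meet the spec.)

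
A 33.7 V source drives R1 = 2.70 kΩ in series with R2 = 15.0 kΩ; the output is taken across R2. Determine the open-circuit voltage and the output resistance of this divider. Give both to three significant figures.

V_th is the open-circuit tap voltage: 33.7 × 15.0/(2.70 + 15.0) = 28.6 V.
With the supply zeroed, R1 and R2 appear in parallel from the tap: R_th = R1‖R2 = (2.70 × 15.0)/17.70 = 2.29 kΩ.

V_th = 28.6 V, R_th = 2.29 kΩ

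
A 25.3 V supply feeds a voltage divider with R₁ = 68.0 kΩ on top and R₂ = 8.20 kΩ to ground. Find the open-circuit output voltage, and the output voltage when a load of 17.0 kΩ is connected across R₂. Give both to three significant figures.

Unloaded: 2.72 V; loaded: 1.90 V

Open-circuit: V = 25.3 × 8.20/(68.0 + 8.20) = 2.72 V.
With the load, R₂ becomes R₂‖R_L = 5.532 kΩ, so V = 25.3 × 5.532/73.53 = 1.90 V.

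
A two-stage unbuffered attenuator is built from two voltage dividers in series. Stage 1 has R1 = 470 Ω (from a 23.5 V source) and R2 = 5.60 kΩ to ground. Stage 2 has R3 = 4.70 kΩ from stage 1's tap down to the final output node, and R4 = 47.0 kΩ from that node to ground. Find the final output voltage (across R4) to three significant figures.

Stage 2 presents R3+R4 = 51700 Ω as a load on stage 1's tap.
Stage 1's lower leg becomes R2‖(R3+R4) = 5053 Ω, so V_mid = 23.5 × 5053/5523 = 21.50 V.
Stage 2 is itself unloaded: V_out = V_mid × R4/(R3+R4) = 21.50 × 47000/51700 = 19.5 V.

V_out ≈ 19.5 V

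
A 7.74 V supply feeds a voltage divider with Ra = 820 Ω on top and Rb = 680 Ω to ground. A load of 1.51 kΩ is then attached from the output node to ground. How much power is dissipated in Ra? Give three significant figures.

Total resistance from the source is Ra + (Rb‖R_L) = 1289 Ω, so I = 7.74/1289 Ω = 6.005 mA.
P = I²·Ra = (6.005 mA)² × 820 Ω = 29.6 mW.

P ≈ 29.6 mW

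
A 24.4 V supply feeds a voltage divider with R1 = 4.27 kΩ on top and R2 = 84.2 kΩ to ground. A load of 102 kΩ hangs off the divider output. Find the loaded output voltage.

V_out ≈ 22.3 V

The load sits in parallel with R2: R2‖R_L = (84.2 × 102) / (84.2 + 102) = 46.12 kΩ.
V_out = 24.4 × 46.12 / (4.27 + 46.12) = 24.4 × 46.12/50.39 = 22.3 V.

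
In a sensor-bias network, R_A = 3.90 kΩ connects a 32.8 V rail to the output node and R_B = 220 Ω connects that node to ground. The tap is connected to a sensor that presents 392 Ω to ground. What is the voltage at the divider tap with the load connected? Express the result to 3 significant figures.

The load sits in parallel with R_B: R_B‖R_L = (220 × 392) / (220 + 392) = 140.9 Ω.
V_out = 32.8 × 140.9 / (3900 + 140.9) = 32.8 × 140.9/4041 = 1.14 V.
(Unloaded it would have been 1.75 V.)

V_out ≈ 1.14 V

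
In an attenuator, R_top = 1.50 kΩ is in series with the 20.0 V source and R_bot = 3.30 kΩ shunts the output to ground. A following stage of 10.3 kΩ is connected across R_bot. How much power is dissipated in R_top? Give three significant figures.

P ≈ 37.5 mW

Total resistance from the source is R_top + (R_bot‖R_L) = 3.999 kΩ, so I = 20.0/3.999 kΩ = 5.001 mA.
P = I²·R_top = (5.001 mA)² × 1.50 kΩ = 37.5 mW.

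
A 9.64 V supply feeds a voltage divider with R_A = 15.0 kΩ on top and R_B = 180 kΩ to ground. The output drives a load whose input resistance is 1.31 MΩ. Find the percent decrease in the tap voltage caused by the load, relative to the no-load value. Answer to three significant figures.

1.05 %

The divider's output (Thévenin) resistance is R_A‖R_B = 13.85 kΩ.
Fractional drop under load = R_th/(R_th + R_L) = 13.85 / (13.85 + 1310) = 0.01046.
So the output falls by 1.05 %.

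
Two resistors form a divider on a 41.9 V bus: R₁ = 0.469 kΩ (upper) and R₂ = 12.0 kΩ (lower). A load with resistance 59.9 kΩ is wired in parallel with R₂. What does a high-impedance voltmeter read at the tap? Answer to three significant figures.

The load sits in parallel with R₂: R₂‖R_L = (12000 × 59900) / (12000 + 59900) = 9997 Ω.
V_out = 41.9 × 9997 / (469 + 9997) = 41.9 × 9997/10470 = 40.0 V.
(Unloaded it would have been 40.3 V.)

V_out ≈ 40.0 V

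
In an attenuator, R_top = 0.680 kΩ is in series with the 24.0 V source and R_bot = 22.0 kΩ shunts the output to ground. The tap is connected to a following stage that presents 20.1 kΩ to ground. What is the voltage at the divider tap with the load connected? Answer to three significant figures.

The load sits in parallel with R_bot: R_bot‖R_L = (22000 × 20100) / (22000 + 20100) = 10500 Ω.
V_out = 24.0 × 10500 / (680 + 10500) = 24.0 × 10500/11180 = 22.5 V.

V_out ≈ 22.5 V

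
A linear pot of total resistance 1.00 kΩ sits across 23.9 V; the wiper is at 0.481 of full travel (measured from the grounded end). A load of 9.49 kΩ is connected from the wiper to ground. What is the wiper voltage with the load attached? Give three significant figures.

The wiper splits the pot into (1−α)R = 519.0 Ω above and αR = 481.0 Ω below.
Lower section ‖ load = 457.8 Ω.
V_wiper = 23.9 × 457.8/(519.0 + 457.8) = 11.2 V.

V ≈ 11.2 V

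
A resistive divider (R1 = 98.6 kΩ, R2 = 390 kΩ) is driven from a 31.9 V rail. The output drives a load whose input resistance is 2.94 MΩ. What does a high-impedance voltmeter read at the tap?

The load sits in parallel with R2: R2‖R_L = (390 × 2940) / (390 + 2940) = 344.3 kΩ.
V_out = 31.9 × 344.3 / (98.6 + 344.3) = 31.9 × 344.3/442.9 = 24.8 V.

V_out ≈ 24.8 V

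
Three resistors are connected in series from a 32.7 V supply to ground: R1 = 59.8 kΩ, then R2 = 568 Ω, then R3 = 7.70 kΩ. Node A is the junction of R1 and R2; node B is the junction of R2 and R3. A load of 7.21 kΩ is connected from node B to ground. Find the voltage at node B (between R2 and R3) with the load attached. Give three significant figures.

At node B, R3 is in parallel with the load: R3‖R_L = 3723 Ω.
Below node A the resistance is R2 + (R3‖R_L) = 4291 Ω, so V_A = 32.7 × 4291/64090 = 2.190 V.
Then V_B = V_A × (R3‖R_L)/(R2 + R3‖R_L) = 2.190 × 3723/4291 = 1.90 V.

V ≈ 1.90 V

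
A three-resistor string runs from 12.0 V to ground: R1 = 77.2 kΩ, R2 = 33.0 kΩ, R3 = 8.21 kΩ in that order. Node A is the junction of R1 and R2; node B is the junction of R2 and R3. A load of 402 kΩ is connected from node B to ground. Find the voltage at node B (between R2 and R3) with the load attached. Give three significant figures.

At node B, R3 is in parallel with the load: R3‖R_L = 8.046 kΩ.
Below node A the resistance is R2 + (R3‖R_L) = 41.05 kΩ, so V_A = 12.0 × 41.05/118.2 = 4.165 V.
Then V_B = V_A × (R3‖R_L)/(R2 + R3‖R_L) = 4.165 × 8.046/41.05 = 0.817 V.

V ≈ 0.817 V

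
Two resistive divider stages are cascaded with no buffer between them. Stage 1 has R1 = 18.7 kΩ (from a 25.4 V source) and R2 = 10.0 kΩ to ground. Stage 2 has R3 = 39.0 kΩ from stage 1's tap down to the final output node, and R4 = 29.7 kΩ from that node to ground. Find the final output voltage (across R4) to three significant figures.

Stage 2 presents R3+R4 = 68.70 kΩ as a load on stage 1's tap.
Stage 1's lower leg becomes R2‖(R3+R4) = 8.729 kΩ, so V_mid = 25.4 × 8.729/27.43 = 8.084 V.
Stage 2 is itself unloaded: V_out = V_mid × R4/(R3+R4) = 8.084 × 29.7/68.70 = 3.49 V.

V_out ≈ 3.49 V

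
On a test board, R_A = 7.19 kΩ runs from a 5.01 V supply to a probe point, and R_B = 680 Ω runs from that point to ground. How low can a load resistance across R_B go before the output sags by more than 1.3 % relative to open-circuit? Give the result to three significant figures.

Output resistance R_th = R_A‖R_B = (7190 × 680)/7870 = 621.2 Ω.
The fractional drop is R_th/(R_th + R_L); requiring this ≤ 0.0130 gives R_L ≥ R_th(1/0.0130 − 1) = 621.2 × 75.92 = 47.2 kΩ.

R_L(min) ≈ 47.2 kΩ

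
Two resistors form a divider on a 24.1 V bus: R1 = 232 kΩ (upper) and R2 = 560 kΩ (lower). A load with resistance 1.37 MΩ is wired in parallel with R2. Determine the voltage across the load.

V_out ≈ 15.2 V

The load sits in parallel with R2: R2‖R_L = (560 × 1370) / (560 + 1370) = 397.5 kΩ.
V_out = 24.1 × 397.5 / (232 + 397.5) = 24.1 × 397.5/629.5 = 15.2 V.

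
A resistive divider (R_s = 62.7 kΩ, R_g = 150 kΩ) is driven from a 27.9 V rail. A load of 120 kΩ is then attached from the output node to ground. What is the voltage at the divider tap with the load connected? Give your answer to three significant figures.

The load sits in parallel with R_g: R_g‖R_L = (150 × 120) / (150 + 120) = 66.67 kΩ.
V_out = 27.9 × 66.67 / (62.7 + 66.67) = 27.9 × 66.67/129.4 = 14.4 V.

V_out ≈ 14.4 V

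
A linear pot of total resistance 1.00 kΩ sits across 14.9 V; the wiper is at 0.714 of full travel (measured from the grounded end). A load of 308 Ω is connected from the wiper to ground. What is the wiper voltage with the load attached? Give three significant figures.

V ≈ 6.40 V

The wiper splits the pot into (1−α)R = 286.0 Ω above and αR = 714.0 Ω below.
Lower section ‖ load = 215.2 Ω.
V_wiper = 14.9 × 215.2/(286.0 + 215.2) = 6.40 V.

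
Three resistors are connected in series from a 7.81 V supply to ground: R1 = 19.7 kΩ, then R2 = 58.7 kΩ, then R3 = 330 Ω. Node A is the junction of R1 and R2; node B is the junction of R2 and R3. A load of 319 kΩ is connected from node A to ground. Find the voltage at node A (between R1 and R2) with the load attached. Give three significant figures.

V ≈ 5.60 V

Below node A the series string R2+R3 = 59030 Ω sits in parallel with the 319000 Ω load: 49810 Ω.
V_A = 7.81 × 49810/(19700 + 49810) = 5.60 V.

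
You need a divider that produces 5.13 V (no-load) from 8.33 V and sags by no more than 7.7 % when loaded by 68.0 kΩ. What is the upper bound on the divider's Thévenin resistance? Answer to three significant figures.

Loading drop = R_th/(R_th + R_L) ≤ 0.0770, so R_th ≤ R_L · ε/(1−ε) = 68.0 kΩ × 0.0770/0.9230 = 5.67 kΩ.
(Any R1, R2 with R2/(R1+R2) = 0.616 and R1‖R2 ≤ 5.67 kΩ will meet the spec.)

R_th ≤ 5.67 kΩ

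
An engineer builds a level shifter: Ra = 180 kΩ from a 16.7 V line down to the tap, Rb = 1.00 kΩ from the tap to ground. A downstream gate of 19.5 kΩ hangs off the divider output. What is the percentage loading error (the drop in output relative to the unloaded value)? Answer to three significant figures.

The divider's output (Thévenin) resistance is Ra‖Rb = 0.9945 kΩ.
Fractional drop under load = R_th/(R_th + R_L) = 0.9945 / (0.9945 + 19.5) = 0.04852.
So the output falls by 4.85 %.

4.85 %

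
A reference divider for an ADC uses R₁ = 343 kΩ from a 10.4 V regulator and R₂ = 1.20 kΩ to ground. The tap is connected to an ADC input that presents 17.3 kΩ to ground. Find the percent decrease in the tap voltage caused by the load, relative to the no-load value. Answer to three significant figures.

6.47 %

The divider's output (Thévenin) resistance is R₁‖R₂ = 1.196 kΩ.
Fractional drop under load = R_th/(R_th + R_L) = 1.196 / (1.196 + 17.3) = 0.06465.
So the output falls by 6.47 %.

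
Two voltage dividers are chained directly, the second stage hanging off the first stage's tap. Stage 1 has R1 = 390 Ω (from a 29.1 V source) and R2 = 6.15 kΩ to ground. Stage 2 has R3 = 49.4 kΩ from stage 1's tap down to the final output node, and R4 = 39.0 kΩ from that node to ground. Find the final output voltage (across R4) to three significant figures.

Stage 2 presents R3+R4 = 88400 Ω as a load on stage 1's tap.
Stage 1's lower leg becomes R2‖(R3+R4) = 5750 Ω, so V_mid = 29.1 × 5750/6140 = 27.25 V.
Stage 2 is itself unloaded: V_out = V_mid × R4/(R3+R4) = 27.25 × 39000/88400 = 12.0 V.

V_out ≈ 12.0 V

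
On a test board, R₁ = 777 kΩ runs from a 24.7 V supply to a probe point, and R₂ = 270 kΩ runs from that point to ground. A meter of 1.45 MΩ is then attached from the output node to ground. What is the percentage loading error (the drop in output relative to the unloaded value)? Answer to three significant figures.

12.1 %

Unloaded V = 24.7 × 270/1047 = 6.3696 V.
Loaded: R₂‖R_L = 227.6 kΩ, giving V = 24.7 × 227.6/1005 = 5.5963 V.
Drop = (6.3696 − 5.5963) / 6.3696 = 12.1 %.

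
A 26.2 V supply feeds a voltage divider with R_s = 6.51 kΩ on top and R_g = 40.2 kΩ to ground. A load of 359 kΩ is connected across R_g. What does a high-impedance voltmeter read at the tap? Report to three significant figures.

The load sits in parallel with R_g: R_g‖R_L = (40.2 × 359) / (40.2 + 359) = 36.15 kΩ.
V_out = 26.2 × 36.15 / (6.51 + 36.15) = 26.2 × 36.15/42.66 = 22.2 V.

V_out ≈ 22.2 V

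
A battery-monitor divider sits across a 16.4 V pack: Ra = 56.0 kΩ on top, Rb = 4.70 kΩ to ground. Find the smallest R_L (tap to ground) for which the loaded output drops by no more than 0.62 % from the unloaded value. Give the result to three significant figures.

R_L(min) ≈ 695 kΩ

Output resistance R_th = Ra‖Rb = (56.0 × 4.70)/60.70 = 4.336 kΩ.
The fractional drop is R_th/(R_th + R_L); requiring this ≤ 0.00620 gives R_L ≥ R_th(1/0.00620 − 1) = 4.336 × 160.3 = 695 kΩ.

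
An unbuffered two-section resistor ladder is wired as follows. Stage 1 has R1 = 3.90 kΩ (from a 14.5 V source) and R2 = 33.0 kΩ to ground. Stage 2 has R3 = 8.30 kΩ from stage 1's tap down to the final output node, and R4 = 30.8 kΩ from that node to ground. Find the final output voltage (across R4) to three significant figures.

V_out ≈ 9.38 V

Stage 2 presents R3+R4 = 39.10 kΩ as a load on stage 1's tap.
Stage 1's lower leg becomes R2‖(R3+R4) = 17.90 kΩ, so V_mid = 14.5 × 17.90/21.80 = 11.91 V.
Stage 2 is itself unloaded: V_out = V_mid × R4/(R3+R4) = 11.91 × 30.8/39.10 = 9.38 V.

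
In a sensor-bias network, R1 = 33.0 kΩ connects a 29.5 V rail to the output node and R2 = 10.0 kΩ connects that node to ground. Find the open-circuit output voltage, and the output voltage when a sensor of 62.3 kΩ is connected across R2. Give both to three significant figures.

Open-circuit: V = 29.5 × 10.0/(33.0 + 10.0) = 6.86 V.
With the load, R2 becomes R2‖R_L = 8.617 kΩ, so V = 29.5 × 8.617/41.62 = 6.11 V.

Unloaded: 6.86 V; loaded: 6.11 V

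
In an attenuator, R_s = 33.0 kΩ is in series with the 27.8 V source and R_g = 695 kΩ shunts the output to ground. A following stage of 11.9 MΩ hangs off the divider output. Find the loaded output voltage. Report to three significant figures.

The load sits in parallel with R_g: R_g‖R_L = (695 × 11900) / (695 + 11900) = 656.6 kΩ.
V_out = 27.8 × 656.6 / (33.0 + 656.6) = 27.8 × 656.6/689.6 = 26.5 V.

V_out ≈ 26.5 V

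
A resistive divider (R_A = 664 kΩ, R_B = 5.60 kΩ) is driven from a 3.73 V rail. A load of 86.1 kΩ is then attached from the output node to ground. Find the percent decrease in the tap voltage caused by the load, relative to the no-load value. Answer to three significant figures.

The divider's output (Thévenin) resistance is R_A‖R_B = 5.553 kΩ.
Fractional drop under load = R_th/(R_th + R_L) = 5.553 / (5.553 + 86.1) = 0.06059.
So the output falls by 6.06 %.

6.06 %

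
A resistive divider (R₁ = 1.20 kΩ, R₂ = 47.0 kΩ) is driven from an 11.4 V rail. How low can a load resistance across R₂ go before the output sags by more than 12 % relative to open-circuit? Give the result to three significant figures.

R_L(min) ≈ 8.58 kΩ

Output resistance R_th = R₁‖R₂ = (1.20 × 47.0)/48.20 = 1.170 kΩ.
The fractional drop is R_th/(R_th + R_L); requiring this ≤ 0.120 gives R_L ≥ R_th(1/0.120 − 1) = 1.170 × 7.333 = 8.58 kΩ.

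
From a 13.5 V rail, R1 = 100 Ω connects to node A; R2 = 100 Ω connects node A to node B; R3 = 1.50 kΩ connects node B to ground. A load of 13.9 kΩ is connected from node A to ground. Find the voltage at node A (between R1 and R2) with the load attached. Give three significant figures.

Below node A the series string R2+R3 = 1600 Ω sits in parallel with the 13900 Ω load: 1435 Ω.
V_A = 13.5 × 1435/(100 + 1435) = 12.6 V.

V ≈ 12.6 V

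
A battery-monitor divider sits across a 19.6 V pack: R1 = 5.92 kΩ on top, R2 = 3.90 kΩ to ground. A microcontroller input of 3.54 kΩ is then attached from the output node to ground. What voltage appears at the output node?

V_out ≈ 4.68 V

The load sits in parallel with R2: R2‖R_L = (3.90 × 3.54) / (3.90 + 3.54) = 1.856 kΩ.
V_out = 19.6 × 1.856 / (5.92 + 1.856) = 19.6 × 1.856/7.776 = 4.68 V.
(Unloaded it would have been 7.78 V.)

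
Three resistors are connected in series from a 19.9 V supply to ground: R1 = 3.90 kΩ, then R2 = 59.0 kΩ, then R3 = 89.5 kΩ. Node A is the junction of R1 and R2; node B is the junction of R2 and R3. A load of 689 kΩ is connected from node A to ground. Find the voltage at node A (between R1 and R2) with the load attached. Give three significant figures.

V ≈ 19.3 V

Below node A the series string R2+R3 = 148.5 kΩ sits in parallel with the 689 kΩ load: 122.2 kΩ.
V_A = 19.9 × 122.2/(3.90 + 122.2) = 19.3 V.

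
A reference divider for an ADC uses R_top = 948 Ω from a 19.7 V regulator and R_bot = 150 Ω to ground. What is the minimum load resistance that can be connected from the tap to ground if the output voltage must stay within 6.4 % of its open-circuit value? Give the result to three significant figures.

R_L(min) ≈ 1.89 kΩ

Output resistance R_th = R_top‖R_bot = (948 × 150)/1098 = 129.5 Ω.
The fractional drop is R_th/(R_th + R_L); requiring this ≤ 0.0640 gives R_L ≥ R_th(1/0.0640 − 1) = 129.5 × 14.62 = 1.89 kΩ.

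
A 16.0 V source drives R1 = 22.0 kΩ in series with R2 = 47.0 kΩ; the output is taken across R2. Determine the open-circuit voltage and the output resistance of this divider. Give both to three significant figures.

V_th is the open-circuit tap voltage: 16.0 × 47.0/(22.0 + 47.0) = 10.9 V.
With the supply zeroed, R1 and R2 appear in parallel from the tap: R_th = R1‖R2 = (22.0 × 47.0)/69.00 = 15.0 kΩ.

V_th = 10.9 V, R_th = 15.0 kΩ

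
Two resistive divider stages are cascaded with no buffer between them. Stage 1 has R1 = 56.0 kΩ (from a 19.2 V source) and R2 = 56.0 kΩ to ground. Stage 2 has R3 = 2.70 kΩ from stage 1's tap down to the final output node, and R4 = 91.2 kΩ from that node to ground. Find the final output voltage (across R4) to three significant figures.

Stage 2 presents R3+R4 = 93.90 kΩ as a load on stage 1's tap.
Stage 1's lower leg becomes R2‖(R3+R4) = 35.08 kΩ, so V_mid = 19.2 × 35.08/91.08 = 7.395 V.
Stage 2 is itself unloaded: V_out = V_mid × R4/(R3+R4) = 7.395 × 91.2/93.90 = 7.18 V.

V_out ≈ 7.18 V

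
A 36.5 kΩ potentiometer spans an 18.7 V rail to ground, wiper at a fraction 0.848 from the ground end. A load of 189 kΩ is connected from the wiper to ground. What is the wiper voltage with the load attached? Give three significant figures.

The wiper splits the pot into (1−α)R = 5.548 kΩ above and αR = 30.95 kΩ below.
Lower section ‖ load = 26.60 kΩ.
V_wiper = 18.7 × 26.60/(5.548 + 26.60) = 15.5 V.

V ≈ 15.5 V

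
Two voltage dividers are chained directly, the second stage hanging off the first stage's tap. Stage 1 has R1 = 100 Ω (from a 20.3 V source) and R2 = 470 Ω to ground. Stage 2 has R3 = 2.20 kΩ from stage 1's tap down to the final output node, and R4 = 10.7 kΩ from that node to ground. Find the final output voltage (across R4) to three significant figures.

V_out ≈ 13.8 V

Stage 2 presents R3+R4 = 12900 Ω as a load on stage 1's tap.
Stage 1's lower leg becomes R2‖(R3+R4) = 453.5 Ω, so V_mid = 20.3 × 453.5/553.5 = 16.63 V.
Stage 2 is itself unloaded: V_out = V_mid × R4/(R3+R4) = 16.63 × 10700/12900 = 13.8 V.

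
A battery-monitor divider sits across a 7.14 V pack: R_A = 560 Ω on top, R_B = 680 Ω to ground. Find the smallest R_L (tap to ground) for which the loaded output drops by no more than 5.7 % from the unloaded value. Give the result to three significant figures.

R_L(min) ≈ 5.08 kΩ

Output resistance R_th = R_A‖R_B = (560 × 680)/1240 = 307.1 Ω.
The fractional drop is R_th/(R_th + R_L); requiring this ≤ 0.0570 gives R_L ≥ R_th(1/0.0570 − 1) = 307.1 × 16.54 = 5.08 kΩ.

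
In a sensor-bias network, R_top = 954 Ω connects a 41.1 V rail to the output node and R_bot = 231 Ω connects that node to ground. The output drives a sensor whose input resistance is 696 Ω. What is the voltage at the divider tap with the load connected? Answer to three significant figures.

The load sits in parallel with R_bot: R_bot‖R_L = (231 × 696) / (231 + 696) = 173.4 Ω.
V_out = 41.1 × 173.4 / (954 + 173.4) = 41.1 × 173.4/1127 = 6.32 V.

V_out ≈ 6.32 V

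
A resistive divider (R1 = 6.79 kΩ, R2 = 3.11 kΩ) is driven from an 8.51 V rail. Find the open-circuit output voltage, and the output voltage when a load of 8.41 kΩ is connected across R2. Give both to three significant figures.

Open-circuit: V = 8.51 × 3.11/(6.79 + 3.11) = 2.67 V.
With the load, R2 becomes R2‖R_L = 2.270 kΩ, so V = 8.51 × 2.270/9.060 = 2.13 V.

Unloaded: 2.67 V; loaded: 2.13 V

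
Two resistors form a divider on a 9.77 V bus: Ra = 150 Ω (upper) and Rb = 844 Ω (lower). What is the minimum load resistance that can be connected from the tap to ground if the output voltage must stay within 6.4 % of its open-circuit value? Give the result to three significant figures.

R_L(min) ≈ 1.86 kΩ

Output resistance R_th = Ra‖Rb = (150 × 844)/994.0 = 127.4 Ω.
The fractional drop is R_th/(R_th + R_L); requiring this ≤ 0.0640 gives R_L ≥ R_th(1/0.0640 − 1) = 127.4 × 14.62 = 1.86 kΩ.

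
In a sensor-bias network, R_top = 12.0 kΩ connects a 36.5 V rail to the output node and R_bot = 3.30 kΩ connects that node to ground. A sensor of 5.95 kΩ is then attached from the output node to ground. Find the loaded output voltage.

The load sits in parallel with R_bot: R_bot‖R_L = (3.30 × 5.95) / (3.30 + 5.95) = 2.123 kΩ.
V_out = 36.5 × 2.123 / (12.0 + 2.123) = 36.5 × 2.123/14.12 = 5.49 V.

V_out ≈ 5.49 V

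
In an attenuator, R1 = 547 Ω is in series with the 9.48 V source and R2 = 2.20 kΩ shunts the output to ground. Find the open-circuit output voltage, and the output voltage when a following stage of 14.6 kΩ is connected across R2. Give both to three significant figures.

Unloaded: 7.59 V; loaded: 7.37 V

Open-circuit: V = 9.48 × 2200/(547 + 2200) = 7.59 V.
With the load, R2 becomes R2‖R_L = 1912 Ω, so V = 9.48 × 1912/2459 = 7.37 V.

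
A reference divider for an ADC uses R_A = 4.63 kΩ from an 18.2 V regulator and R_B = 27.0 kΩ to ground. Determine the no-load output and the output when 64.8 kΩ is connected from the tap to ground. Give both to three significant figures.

Unloaded: 15.5 V; loaded: 14.6 V

Open-circuit: V = 18.2 × 27.0/(4.63 + 27.0) = 15.5 V.
With the load, R_B becomes R_B‖R_L = 19.06 kΩ, so V = 18.2 × 19.06/23.69 = 14.6 V.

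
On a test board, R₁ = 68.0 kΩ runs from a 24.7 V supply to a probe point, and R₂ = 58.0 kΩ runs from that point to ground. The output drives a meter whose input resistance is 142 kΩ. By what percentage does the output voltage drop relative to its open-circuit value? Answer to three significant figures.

18.1 %

Unloaded V = 24.7 × 58.0/126.0 = 11.37 V.
Loaded: R₂‖R_L = 41.18 kΩ, giving V = 24.7 × 41.18/109.2 = 9.316 V.
Drop = (11.37 − 9.316) / 11.37 = 18.1 %.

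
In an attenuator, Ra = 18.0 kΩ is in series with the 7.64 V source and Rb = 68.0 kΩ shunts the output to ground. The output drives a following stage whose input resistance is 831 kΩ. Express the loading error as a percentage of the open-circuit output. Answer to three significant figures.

1.68 %

The divider's output (Thévenin) resistance is Ra‖Rb = 14.23 kΩ.
Fractional drop under load = R_th/(R_th + R_L) = 14.23 / (14.23 + 831) = 0.01684.
So the output falls by 1.68 %.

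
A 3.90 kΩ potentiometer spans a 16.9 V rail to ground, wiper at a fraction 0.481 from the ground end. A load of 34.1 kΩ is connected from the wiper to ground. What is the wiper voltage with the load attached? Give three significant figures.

The wiper splits the pot into (1−α)R = 2.024 kΩ above and αR = 1.876 kΩ below.
Lower section ‖ load = 1.778 kΩ.
V_wiper = 16.9 × 1.778/(2.024 + 1.778) = 7.90 V.

V ≈ 7.90 V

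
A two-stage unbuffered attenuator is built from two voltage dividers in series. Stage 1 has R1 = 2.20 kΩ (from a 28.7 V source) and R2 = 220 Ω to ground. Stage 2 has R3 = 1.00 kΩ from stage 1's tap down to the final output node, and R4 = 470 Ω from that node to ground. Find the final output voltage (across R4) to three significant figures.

V_out ≈ 0.734 V

Stage 2 presents R3+R4 = 1470 Ω as a load on stage 1's tap.
Stage 1's lower leg becomes R2‖(R3+R4) = 191.4 Ω, so V_mid = 28.7 × 191.4/2391 = 2.297 V.
Stage 2 is itself unloaded: V_out = V_mid × R4/(R3+R4) = 2.297 × 470/1470 = 0.734 V.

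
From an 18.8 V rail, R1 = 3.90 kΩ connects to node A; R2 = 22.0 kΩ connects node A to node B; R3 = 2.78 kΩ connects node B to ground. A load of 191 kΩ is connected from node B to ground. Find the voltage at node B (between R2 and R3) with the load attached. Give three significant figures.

V ≈ 1.80 V

At node B, R3 is in parallel with the load: R3‖R_L = 2.740 kΩ.
Below node A the resistance is R2 + (R3‖R_L) = 24.74 kΩ, so V_A = 18.8 × 24.74/28.64 = 16.24 V.
Then V_B = V_A × (R3‖R_L)/(R2 + R3‖R_L) = 16.24 × 2.740/24.74 = 1.80 V.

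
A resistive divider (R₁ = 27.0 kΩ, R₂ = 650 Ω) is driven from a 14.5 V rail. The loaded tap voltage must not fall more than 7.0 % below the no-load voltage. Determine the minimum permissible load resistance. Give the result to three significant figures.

Output resistance R_th = R₁‖R₂ = (27000 × 650)/27650 = 634.7 Ω.
The fractional drop is R_th/(R_th + R_L); requiring this ≤ 0.0700 gives R_L ≥ R_th(1/0.0700 − 1) = 634.7 × 13.29 = 8.43 kΩ.

R_L(min) ≈ 8.43 kΩ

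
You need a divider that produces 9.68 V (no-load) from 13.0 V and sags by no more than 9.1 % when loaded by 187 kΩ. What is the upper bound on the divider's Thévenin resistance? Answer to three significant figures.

Loading drop = R_th/(R_th + R_L) ≤ 0.0910, so R_th ≤ R_L · ε/(1−ε) = 187 kΩ × 0.0910/0.9090 = 18.7 kΩ.

R_th ≤ 18.7 kΩ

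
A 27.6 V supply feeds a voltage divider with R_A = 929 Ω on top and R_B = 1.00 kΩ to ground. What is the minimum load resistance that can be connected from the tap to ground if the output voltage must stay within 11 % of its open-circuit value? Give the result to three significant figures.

Output resistance R_th = R_A‖R_B = (929 × 1000)/1929 = 481.6 Ω.
The fractional drop is R_th/(R_th + R_L); requiring this ≤ 0.110 gives R_L ≥ R_th(1/0.110 − 1) = 481.6 × 8.091 = 3.90 kΩ.

R_L(min) ≈ 3.90 kΩ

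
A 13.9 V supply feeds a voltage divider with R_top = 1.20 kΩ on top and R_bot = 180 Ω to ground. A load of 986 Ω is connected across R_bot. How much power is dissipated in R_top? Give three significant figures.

Total resistance from the source is R_top + (R_bot‖R_L) = 1352 Ω, so I = 13.9/1352 Ω = 10.28 mA.
P = I²·R_top = (10.28 mA)² × 1.20 kΩ = 127 mW.

P ≈ 127 mW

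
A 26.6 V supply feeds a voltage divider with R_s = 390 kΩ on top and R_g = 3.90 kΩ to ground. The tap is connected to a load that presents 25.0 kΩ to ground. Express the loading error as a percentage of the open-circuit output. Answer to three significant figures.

13.4 %

Unloaded V = 26.6 × 3.90/393.9 = 0.26337 V.
Loaded: R_g‖R_L = 3.374 kΩ, giving V = 26.6 × 3.374/393.4 = 0.22813 V.
Drop = (0.26337 − 0.22813) / 0.26337 = 13.4 %.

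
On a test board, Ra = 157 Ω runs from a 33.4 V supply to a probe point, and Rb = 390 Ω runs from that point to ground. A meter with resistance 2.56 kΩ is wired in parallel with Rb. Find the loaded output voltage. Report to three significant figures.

The load sits in parallel with Rb: Rb‖R_L = (390 × 2560) / (390 + 2560) = 338.4 Ω.
V_out = 33.4 × 338.4 / (157 + 338.4) = 33.4 × 338.4/495.4 = 22.8 V.

V_out ≈ 22.8 V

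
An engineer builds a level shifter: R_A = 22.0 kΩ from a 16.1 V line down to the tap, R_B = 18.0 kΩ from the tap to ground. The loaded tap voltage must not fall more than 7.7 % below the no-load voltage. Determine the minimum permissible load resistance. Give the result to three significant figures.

R_L(min) ≈ 119 kΩ

Output resistance R_th = R_A‖R_B = (22.0 × 18.0)/40.00 = 9.900 kΩ.
The fractional drop is R_th/(R_th + R_L); requiring this ≤ 0.0770 gives R_L ≥ R_th(1/0.0770 − 1) = 9.900 × 11.99 = 119 kΩ.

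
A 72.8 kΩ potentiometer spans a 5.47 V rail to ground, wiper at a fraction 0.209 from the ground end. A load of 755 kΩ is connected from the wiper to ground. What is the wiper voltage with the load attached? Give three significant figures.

The wiper splits the pot into (1−α)R = 57.58 kΩ above and αR = 15.22 kΩ below.
Lower section ‖ load = 14.91 kΩ.
V_wiper = 5.47 × 14.91/(57.58 + 14.91) = 1.13 V.

V ≈ 1.13 V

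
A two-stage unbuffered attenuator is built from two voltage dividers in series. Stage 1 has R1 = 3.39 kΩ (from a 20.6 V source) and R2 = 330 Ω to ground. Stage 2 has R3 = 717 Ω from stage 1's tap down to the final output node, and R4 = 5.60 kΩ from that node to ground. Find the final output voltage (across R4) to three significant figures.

Stage 2 presents R3+R4 = 6317 Ω as a load on stage 1's tap.
Stage 1's lower leg becomes R2‖(R3+R4) = 313.6 Ω, so V_mid = 20.6 × 313.6/3704 = 1.744 V.
Stage 2 is itself unloaded: V_out = V_mid × R4/(R3+R4) = 1.744 × 5600/6317 = 1.55 V.

V_out ≈ 1.55 V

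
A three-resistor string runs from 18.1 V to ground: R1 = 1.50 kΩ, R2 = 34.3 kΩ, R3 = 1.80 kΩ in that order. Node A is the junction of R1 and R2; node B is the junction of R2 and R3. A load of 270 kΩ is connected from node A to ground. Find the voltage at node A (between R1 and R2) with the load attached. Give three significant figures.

Below node A the series string R2+R3 = 36.10 kΩ sits in parallel with the 270 kΩ load: 31.84 kΩ.
V_A = 18.1 × 31.84/(1.50 + 31.84) = 17.3 V.

V ≈ 17.3 V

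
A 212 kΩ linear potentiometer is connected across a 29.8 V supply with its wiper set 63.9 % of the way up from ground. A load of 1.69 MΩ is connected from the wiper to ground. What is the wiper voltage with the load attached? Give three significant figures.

V ≈ 18.5 V

The wiper splits the pot into (1−α)R = 76.53 kΩ above and αR = 135.5 kΩ below.
Lower section ‖ load = 125.4 kΩ.
V_wiper = 29.8 × 125.4/(76.53 + 125.4) = 18.5 V.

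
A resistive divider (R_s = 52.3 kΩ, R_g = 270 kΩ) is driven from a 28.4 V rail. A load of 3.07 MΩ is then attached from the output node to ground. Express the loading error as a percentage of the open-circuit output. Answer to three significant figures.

1.41 %

The divider's output (Thévenin) resistance is R_s‖R_g = 43.81 kΩ.
Fractional drop under load = R_th/(R_th + R_L) = 43.81 / (43.81 + 3070) = 0.01407.
So the output falls by 1.41 %.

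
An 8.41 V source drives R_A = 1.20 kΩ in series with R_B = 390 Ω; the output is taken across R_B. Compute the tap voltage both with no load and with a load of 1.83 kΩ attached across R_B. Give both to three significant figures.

Unloaded: 2.06 V; loaded: 1.78 V

Open-circuit: V = 8.41 × 390/(1200 + 390) = 2.06 V.
With the load, R_B becomes R_B‖R_L = 321.5 Ω, so V = 8.41 × 321.5/1521 = 1.78 V.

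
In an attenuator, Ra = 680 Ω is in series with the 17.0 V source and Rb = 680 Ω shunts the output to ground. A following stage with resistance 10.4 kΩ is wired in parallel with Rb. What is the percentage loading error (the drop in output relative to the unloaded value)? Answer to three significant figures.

3.17 %

The divider's output (Thévenin) resistance is Ra‖Rb = 340.0 Ω.
Fractional drop under load = R_th/(R_th + R_L) = 340.0 / (340.0 + 10400) = 0.03166.
So the output falls by 3.17 %.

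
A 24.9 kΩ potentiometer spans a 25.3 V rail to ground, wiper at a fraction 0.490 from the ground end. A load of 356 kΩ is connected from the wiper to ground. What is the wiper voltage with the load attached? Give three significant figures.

The wiper splits the pot into (1−α)R = 12.70 kΩ above and αR = 12.20 kΩ below.
Lower section ‖ load = 11.80 kΩ.
V_wiper = 25.3 × 11.80/(12.70 + 11.80) = 12.2 V.

V ≈ 12.2 V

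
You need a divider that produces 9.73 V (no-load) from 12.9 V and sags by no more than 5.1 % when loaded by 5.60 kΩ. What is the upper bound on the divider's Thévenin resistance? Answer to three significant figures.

R_th ≤ 301 Ω

Loading drop = R_th/(R_th + R_L) ≤ 0.0510, so R_th ≤ R_L · ε/(1−ε) = 5.60 kΩ × 0.0510/0.9490 = 301 Ω.
(Any R1, R2 with R2/(R1+R2) = 0.754 and R1‖R2 ≤ 301 Ω will meet the spec.)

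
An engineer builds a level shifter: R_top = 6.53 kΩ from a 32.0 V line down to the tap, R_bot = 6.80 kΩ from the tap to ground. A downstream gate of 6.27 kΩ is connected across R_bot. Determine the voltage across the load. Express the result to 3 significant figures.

V_out ≈ 10.7 V

The load sits in parallel with R_bot: R_bot‖R_L = (6.80 × 6.27) / (6.80 + 6.27) = 3.262 kΩ.
V_out = 32.0 × 3.262 / (6.53 + 3.262) = 32.0 × 3.262/9.792 = 10.7 V.
(Unloaded it would have been 16.3 V.)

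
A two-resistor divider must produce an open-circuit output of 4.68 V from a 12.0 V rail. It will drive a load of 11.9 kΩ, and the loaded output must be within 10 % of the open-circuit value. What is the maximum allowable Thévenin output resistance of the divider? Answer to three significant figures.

Loading drop = R_th/(R_th + R_L) ≤ 0.100, so R_th ≤ R_L · ε/(1−ε) = 11.9 kΩ × 0.100/0.9000 = 1.32 kΩ.
(Any R1, R2 with R2/(R1+R2) = 0.390 and R1‖R2 ≤ 1.32 kΩ will meet the spec.)

R_th ≤ 1.32 kΩ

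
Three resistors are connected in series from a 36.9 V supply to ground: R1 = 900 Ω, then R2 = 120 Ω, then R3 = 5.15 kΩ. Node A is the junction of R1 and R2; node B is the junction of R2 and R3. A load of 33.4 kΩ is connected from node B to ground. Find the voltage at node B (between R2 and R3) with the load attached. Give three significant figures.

V ≈ 30.0 V

At node B, R3 is in parallel with the load: R3‖R_L = 4462 Ω.
Below node A the resistance is R2 + (R3‖R_L) = 4582 Ω, so V_A = 36.9 × 4582/5482 = 30.84 V.
Then V_B = V_A × (R3‖R_L)/(R2 + R3‖R_L) = 30.84 × 4462/4582 = 30.0 V.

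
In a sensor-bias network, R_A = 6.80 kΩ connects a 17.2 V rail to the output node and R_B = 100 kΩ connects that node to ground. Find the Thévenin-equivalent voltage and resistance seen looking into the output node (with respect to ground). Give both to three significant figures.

V_th = 16.1 V, R_th = 6.37 kΩ

V_th is the open-circuit tap voltage: 17.2 × 100/(6.80 + 100) = 16.1 V.
With the supply zeroed, R_A and R_B appear in parallel from the tap: R_th = R_A‖R_B = (6.80 × 100)/106.8 = 6.37 kΩ.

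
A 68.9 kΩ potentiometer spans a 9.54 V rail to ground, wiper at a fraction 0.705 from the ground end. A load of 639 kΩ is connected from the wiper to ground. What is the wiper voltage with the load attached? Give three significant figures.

V ≈ 6.58 V

The wiper splits the pot into (1−α)R = 20.33 kΩ above and αR = 48.57 kΩ below.
Lower section ‖ load = 45.14 kΩ.
V_wiper = 9.54 × 45.14/(20.33 + 45.14) = 6.58 V.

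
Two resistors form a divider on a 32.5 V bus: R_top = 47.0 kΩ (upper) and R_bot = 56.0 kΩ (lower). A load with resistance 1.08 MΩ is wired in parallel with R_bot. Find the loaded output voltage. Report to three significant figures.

The load sits in parallel with R_bot: R_bot‖R_L = (56.0 × 1080) / (56.0 + 1080) = 53.24 kΩ.
V_out = 32.5 × 53.24 / (47.0 + 53.24) = 32.5 × 53.24/100.2 = 17.3 V.
(Unloaded it would have been 17.7 V.)

V_out ≈ 17.3 V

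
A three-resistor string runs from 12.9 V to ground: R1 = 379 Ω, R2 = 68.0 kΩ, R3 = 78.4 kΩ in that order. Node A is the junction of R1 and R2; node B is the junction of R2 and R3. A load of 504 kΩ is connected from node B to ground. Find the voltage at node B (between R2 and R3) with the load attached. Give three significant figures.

At node B, R3 is in parallel with the load: R3‖R_L = 67850 Ω.
Below node A the resistance is R2 + (R3‖R_L) = 135800 Ω, so V_A = 12.9 × 135800/136200 = 12.86 V.
Then V_B = V_A × (R3‖R_L)/(R2 + R3‖R_L) = 12.86 × 67850/135800 = 6.42 V.

V ≈ 6.42 V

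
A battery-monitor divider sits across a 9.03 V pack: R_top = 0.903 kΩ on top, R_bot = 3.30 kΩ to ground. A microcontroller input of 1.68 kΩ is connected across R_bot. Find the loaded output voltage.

V_out ≈ 4.99 V

The load sits in parallel with R_bot: R_bot‖R_L = (3300 × 1680) / (3300 + 1680) = 1113 Ω.
V_out = 9.03 × 1113 / (903 + 1113) = 9.03 × 1113/2016 = 4.99 V.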